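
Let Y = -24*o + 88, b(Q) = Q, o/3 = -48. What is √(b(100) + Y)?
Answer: 2*√911 ≈ 60.366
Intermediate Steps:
o = -144 (o = 3*(-48) = -144)
Y = 3544 (Y = -24*(-144) + 88 = 3456 + 88 = 3544)
√(b(100) + Y) = √(100 + 3544) = √3644 = 2*√911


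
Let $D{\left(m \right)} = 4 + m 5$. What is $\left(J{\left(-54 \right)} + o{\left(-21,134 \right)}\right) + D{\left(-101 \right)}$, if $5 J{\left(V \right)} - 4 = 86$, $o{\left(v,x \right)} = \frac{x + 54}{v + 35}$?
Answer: $- \frac{3287}{7} \approx -469.57$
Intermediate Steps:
$D{\left(m \right)} = 4 + 5 m$
$o{\left(v,x \right)} = \frac{54 + x}{35 + v}$
$J{\left(V \right)} = 18$ ($J{\left(V \right)} = \frac{4}{5} + \frac{1}{5} \cdot 86 = \frac{4}{5} + \frac{86}{5} = 18$)
$\left(J{\left(-54 \right)} + o{\left(-21,134 \right)}\right) + D{\left(-101 \right)} = \left(18 + \frac{54 + 134}{35 - 21}\right) + \left(4 + 5 \left(-101\right)\right) = \left(18 + \frac{1}{14} \cdot 188\right) + \left(4 - 505\right) = \left(18 + \frac{1}{14} \cdot 188\right) - 501 = \left(18 + \frac{94}{7}\right) - 501 = \frac{220}{7} - 501 = - \frac{3287}{7}$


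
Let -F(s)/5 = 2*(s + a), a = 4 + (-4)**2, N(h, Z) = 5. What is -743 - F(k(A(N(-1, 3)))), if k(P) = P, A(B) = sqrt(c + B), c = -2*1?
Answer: -543 + 10*sqrt(3) ≈ -525.68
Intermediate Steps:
a = 20 (a = 4 + 16 = 20)
c = -2
A(B) = sqrt(-2 + B)
F(s) = -200 - 10*s (F(s) = -10*(s + 20) = -10*(20 + s) = -5*(40 + 2*s) = -200 - 10*s)
-743 - F(k(A(N(-1, 3)))) = -743 - (-200 - 10*sqrt(-2 + 5)) = -743 - (-200 - 10*sqrt(3)) = -743 + (200 + 10*sqrt(3)) = -543 + 10*sqrt(3)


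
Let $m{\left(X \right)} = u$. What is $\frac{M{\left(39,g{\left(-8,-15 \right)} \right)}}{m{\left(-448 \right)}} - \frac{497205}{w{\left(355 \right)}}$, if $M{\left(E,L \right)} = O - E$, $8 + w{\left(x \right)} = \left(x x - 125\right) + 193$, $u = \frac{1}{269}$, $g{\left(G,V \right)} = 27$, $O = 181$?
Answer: $\frac{963139525}{25217} \approx 38194.0$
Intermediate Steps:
$u = \frac{1}{269} \approx 0.0037175$
$w{\left(x \right)} = 60 + x^{2}$ ($w{\left(x \right)} = -8 + \left(\left(x x - 125\right) + 193\right) = -8 + \left(\left(x^{2} - 125\right) + 193\right) = -8 + \left(\left(-125 + x^{2}\right) + 193\right) = -8 + \left(68 + x^{2}\right) = 60 + x^{2}$)
$m{\left(X \right)} = \frac{1}{269}$
$M{\left(E,L \right)} = 181 - E$
$\frac{M{\left(39,g{\left(-8,-15 \right)} \right)}}{m{\left(-448 \right)}} - \frac{497205}{w{\left(355 \right)}} = \left(181 - 39\right) \frac{1}{\frac{1}{269}} - \frac{497205}{60 + 355^{2}} = \left(181 - 39\right) 269 - \frac{497205}{60 + 126025} = 142 \cdot 269 - \frac{497205}{126085} = 38198 - \frac{99441}{25217} = \frac{963139525}{25217}$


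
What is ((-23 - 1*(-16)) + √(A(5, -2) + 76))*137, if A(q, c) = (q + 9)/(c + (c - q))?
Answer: -959 + 137*√670/3 ≈ 223.05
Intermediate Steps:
A(q, c) = (9 + q)/(-q + 2*c)
((-23 - 1*(-16)) + √(A(5, -2) + 76))*137 = ((-23 - 1*(-16)) + √((9 + 5)/(-1*5 + 2*(-2)) + 76))*137 = ((-23 + 16) + √(14/(-5 - 4) + 76))*137 = (-7 + √(14/(-9) + 76))*137 = (-7 + √(-⅑*14 + 76))*137 = (-7 + √(-14/9 + 76))*137 = (-7 + √(670/9))*137 = (-7 + √670/3)*137 = -959 + 137*√670/3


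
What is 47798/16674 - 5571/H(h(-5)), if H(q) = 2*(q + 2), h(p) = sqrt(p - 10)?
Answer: -45991346/158403 + 5571*I*sqrt(15)/38 ≈ -290.34 + 567.8*I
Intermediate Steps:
h(p) = sqrt(-10 + p)
H(q) = 4 + 2*q (H(q) = 2*(2 + q) = 4 + 2*q)
47798/16674 - 5571/H(h(-5)) = 47798/16674 - 5571/(4 + 2*sqrt(-10 - 5)) = 47798*(1/16674) - 5571/(4 + 2*sqrt(-15)) = 23899/8337 - 5571/(4 + 2*(I*sqrt(15))) = 23899/8337 - 5571/(4 + 2*I*sqrt(15))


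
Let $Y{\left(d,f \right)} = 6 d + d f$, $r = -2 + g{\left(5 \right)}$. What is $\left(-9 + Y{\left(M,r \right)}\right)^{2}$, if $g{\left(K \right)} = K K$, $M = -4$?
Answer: $15625$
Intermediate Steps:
$g{\left(K \right)} = K^{2}$
$r = 23$ ($r = -2 + 5^{2} = -2 + 25 = 23$)
$\left(-9 + Y{\left(M,r \right)}\right)^{2} = \left(-9 - 4 \left(6 + 23\right)\right)^{2} = \left(-9 - 116\right)^{2} = \left(-125\right)^{2} = 15625$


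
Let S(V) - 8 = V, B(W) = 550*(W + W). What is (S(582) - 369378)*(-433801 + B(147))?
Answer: 100347583588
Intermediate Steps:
B(W) = 1100*W (B(W) = 550*(2*W) = 1100*W)
S(V) = 8 + V
(S(582) - 369378)*(-433801 + B(147)) = ((8 + 582) - 369378)*(-433801 + 1100*147) = (590 - 369378)*(-433801 + 161700) = -368788*(-272101) = 100347583588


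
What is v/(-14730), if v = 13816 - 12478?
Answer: -223/2455 ≈ -0.090835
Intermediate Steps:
v = 1338
v/(-14730) = 1338/(-14730) = 1338*(-1/14730) = -223/2455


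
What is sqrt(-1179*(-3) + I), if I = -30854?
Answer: I*sqrt(27317) ≈ 165.28*I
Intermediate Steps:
sqrt(-1179*(-3) + I) = sqrt(-1179*(-3) - 30854) = sqrt(3537 - 30854) = sqrt(-27317) = I*sqrt(27317)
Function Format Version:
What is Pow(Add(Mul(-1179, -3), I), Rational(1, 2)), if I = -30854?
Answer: Mul(I, Pow(27317, Rational(1, 2))) ≈ Mul(165.28, I)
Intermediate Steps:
Pow(Add(Mul(-1179, -3), I), Rational(1, 2)) = Pow(Add(Mul(-1179, -3), -30854), Rational(1, 2)) = Pow(Add(3537, -30854), Rational(1, 2)) = Pow(-27317, Rational(1, 2)) = Mul(I, Pow(27317, Rational(1, 2)))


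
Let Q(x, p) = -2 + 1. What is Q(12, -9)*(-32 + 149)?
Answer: -117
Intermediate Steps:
Q(x, p) = -1
Q(12, -9)*(-32 + 149) = -(-32 + 149) = -1*117 = -117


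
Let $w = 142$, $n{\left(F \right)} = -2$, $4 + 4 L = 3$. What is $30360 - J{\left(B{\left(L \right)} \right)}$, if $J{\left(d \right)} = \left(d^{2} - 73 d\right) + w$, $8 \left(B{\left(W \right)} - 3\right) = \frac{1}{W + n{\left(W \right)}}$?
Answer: $\frac{9857465}{324} \approx 30424.0$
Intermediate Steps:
$L = - \frac{1}{4}$ ($L = -1 + \frac{1}{4} \cdot 3 = -1 + \frac{3}{4} = - \frac{1}{4} \approx -0.25$)
$B{\left(W \right)} = 3 + \frac{1}{8 \left(-2 + W\right)}$ ($B{\left(W \right)} = 3 + \frac{1}{8 \left(W - 2\right)} = 3 + \frac{1}{8 \left(-2 + W\right)}$)
$J{\left(d \right)} = 142 + d^{2} - 73 d$ ($J{\left(d \right)} = \left(d^{2} - 73 d\right) + 142 = 142 + d^{2} - 73 d$)
$30360 - J{\left(B{\left(L \right)} \right)} = 30360 - \left(142 + \left(\frac{-47 + 24 \left(- \frac{1}{4}\right)}{8 \left(-2 - \frac{1}{4}\right)}\right)^{2} - 73 \frac{-47 + 24 \left(- \frac{1}{4}\right)}{8 \left(-2 - \frac{1}{4}\right)}\right) = 30360 - \left(142 + \left(\frac{-47 - 6}{8 \left(- \frac{9}{4}\right)}\right)^{2} - 73 \frac{-47 - 6}{8 \left(- \frac{9}{4}\right)}\right) = 30360 - \left(142 + \left(\frac{1}{8} \left(- \frac{4}{9}\right) \left(-53\right)\right)^{2} - 73 \cdot \frac{1}{8} \left(- \frac{4}{9}\right) \left(-53\right)\right) = 30360 - \left(142 + \left(\frac{53}{18}\right)^{2} - \frac{3869}{18}\right) = 30360 - \left(142 + \frac{2809}{324} - \frac{3869}{18}\right) = 30360 - - \frac{20825}{324} = 30360 + \frac{20825}{324} = \frac{9857465}{324}$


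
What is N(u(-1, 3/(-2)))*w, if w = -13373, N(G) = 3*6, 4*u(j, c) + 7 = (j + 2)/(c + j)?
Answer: -240714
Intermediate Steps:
u(j, c) = -7/4 + (2 + j)/(4*(c + j)) (u(j, c) = -7/4 + ((j + 2)/(c + j))/4 = -7/4 + ((2 + j)/(c + j))/4 = -7/4 + (2 + j)/(4*(c + j)))
N(G) = 18
N(u(-1, 3/(-2)))*w = 18*(-13373) = -240714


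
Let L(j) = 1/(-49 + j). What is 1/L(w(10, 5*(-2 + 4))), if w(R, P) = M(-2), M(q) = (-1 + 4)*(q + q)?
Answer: -61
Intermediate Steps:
M(q) = 6*q (M(q) = 3*(2*q) = 6*q)
w(R, P) = -12 (w(R, P) = 6*(-2) = -12)
1/L(w(10, 5*(-2 + 4))) = 1/(1/(-49 - 12)) = 1/(1/(-61)) = 1/(-1/61) = -61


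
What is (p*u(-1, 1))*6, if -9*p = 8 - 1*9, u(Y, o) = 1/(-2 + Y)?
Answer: -2/9 ≈ -0.22222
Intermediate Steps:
p = 1/9 (p = -(8 - 1*9)/9 = -(8 - 9)/9 = -1/9*(-1) = 1/9 ≈ 0.11111)
(p*u(-1, 1))*6 = (1/(9*(-2 - 1)))*6 = ((1/9)/(-3))*6 = ((1/9)*(-1/3))*6 = -1/27*6 = -2/9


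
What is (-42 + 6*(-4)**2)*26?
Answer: 1404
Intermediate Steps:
(-42 + 6*(-4)**2)*26 = (-42 + 6*16)*26 = (-42 + 96)*26 = 54*26 = 1404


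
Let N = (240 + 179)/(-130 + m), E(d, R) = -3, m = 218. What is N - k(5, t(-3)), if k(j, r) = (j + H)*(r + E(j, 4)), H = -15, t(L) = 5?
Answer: 2179/88 ≈ 24.761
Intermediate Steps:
N = 419/88 (N = (240 + 179)/(-130 + 218) = 419/88 ≈ 4.7614)
k(j, r) = (-15 + j)*(-3 + r) (k(j, r) = (j - 15)*(r - 3) = (-15 + j)*(-3 + r))
N - k(5, t(-3)) = 419/88 - (45 - 15*5 - 3*5 + 5*5) = 419/88 - (45 - 75 - 15 + 25) = 419/88 - 1*(-20) = 419/88 + 20 = 2179/88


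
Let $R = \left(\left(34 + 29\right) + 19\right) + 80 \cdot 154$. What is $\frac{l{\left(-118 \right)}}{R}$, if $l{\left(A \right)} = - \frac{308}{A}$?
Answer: $\frac{77}{365859} \approx 0.00021046$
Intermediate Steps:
$R = 12402$ ($R = \left(63 + 19\right) + 12320 = 82 + 12320 = 12402$)
$\frac{l{\left(-118 \right)}}{R} = \frac{\left(-308\right) \frac{1}{-118}}{12402} = \left(-308\right) \left(- \frac{1}{118}\right) \frac{1}{12402} = \frac{154}{59} \cdot \frac{1}{12402} = \frac{77}{365859}$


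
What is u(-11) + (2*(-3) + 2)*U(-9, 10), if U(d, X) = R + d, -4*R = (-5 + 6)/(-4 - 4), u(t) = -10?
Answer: 207/8 ≈ 25.875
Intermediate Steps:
R = 1/32 (R = -(-5 + 6)/(4*(-4 - 4)) = -1/(4*(-8)) = -(-1)/(4*8) = -1/4*(-1/8) = 1/32 ≈ 0.031250)
U(d, X) = 1/32 + d
u(-11) + (2*(-3) + 2)*U(-9, 10) = -10 + (2*(-3) + 2)*(1/32 - 9) = -10 + (-6 + 2)*(-287/32) = -10 - 4*(-287/32) = -10 + 287/8 = 207/8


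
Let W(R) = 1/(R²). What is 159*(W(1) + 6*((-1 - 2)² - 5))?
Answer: 3975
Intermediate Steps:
W(R) = R⁻²
159*(W(1) + 6*((-1 - 2)² - 5)) = 159*(1⁻² + 6*((-1 - 2)² - 5)) = 159*(1 + 6*((-3)² - 5)) = 159*(1 + 6*(9 - 5)) = 159*(1 + 6*4) = 159*(1 + 24) = 159*25 = 3975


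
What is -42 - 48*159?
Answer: -7674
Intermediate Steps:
-42 - 48*159 = -42 - 7632 = -7674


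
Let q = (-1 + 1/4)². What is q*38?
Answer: 171/8 ≈ 21.375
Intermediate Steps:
q = 9/16 (q = (-1 + 1*(¼))² = (-1 + ¼)² = (-¾)² = 9/16 ≈ 0.56250)
q*38 = (9/16)*38 = 171/8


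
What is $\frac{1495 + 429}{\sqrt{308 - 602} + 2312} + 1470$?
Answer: $\frac{3931268074}{2672819} - \frac{6734 i \sqrt{6}}{2672819} \approx 1470.8 - 0.0061713 i$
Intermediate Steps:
$\frac{1495 + 429}{\sqrt{308 - 602} + 2312} + 1470 = \frac{1924}{\sqrt{-294} + 2312} + 1470 = \frac{1924}{7 i \sqrt{6} + 2312} + 1470 = \frac{1924}{2312 + 7 i \sqrt{6}} + 1470 = 1470 + \frac{1924}{2312 + 7 i \sqrt{6}}$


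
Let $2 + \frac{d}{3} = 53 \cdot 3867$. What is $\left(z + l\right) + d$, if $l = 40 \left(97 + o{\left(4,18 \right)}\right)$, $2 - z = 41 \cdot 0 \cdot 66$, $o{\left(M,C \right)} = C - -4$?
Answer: $619609$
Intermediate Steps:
$o{\left(M,C \right)} = 4 + C$ ($o{\left(M,C \right)} = C + 4 = 4 + C$)
$z = 2$ ($z = 2 - 41 \cdot 0 \cdot 66 = 2 - 0 \cdot 66 = 2 - 0 = 2 + 0 = 2$)
$d = 614847$ ($d = -6 + 3 \cdot 53 \cdot 3867 = -6 + 3 \cdot 204951 = -6 + 614853 = 614847$)
$l = 4760$ ($l = 40 \left(97 + \left(4 + 18\right)\right) = 40 \left(97 + 22\right) = 40 \cdot 119 = 4760$)
$\left(z + l\right) + d = \left(2 + 4760\right) + 614847 = 4762 + 614847 = 619609$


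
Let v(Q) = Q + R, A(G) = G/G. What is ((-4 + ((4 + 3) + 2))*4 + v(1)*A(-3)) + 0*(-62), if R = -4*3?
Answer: 9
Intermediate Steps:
R = -12
A(G) = 1
v(Q) = -12 + Q (v(Q) = Q - 12 = -12 + Q)
((-4 + ((4 + 3) + 2))*4 + v(1)*A(-3)) + 0*(-62) = ((-4 + ((4 + 3) + 2))*4 + (-12 + 1)*1) + 0*(-62) = ((-4 + (7 + 2))*4 - 11*1) + 0 = ((-4 + 9)*4 - 11) + 0 = (5*4 - 11) + 0 = (20 - 11) + 0 = 9 + 0 = 9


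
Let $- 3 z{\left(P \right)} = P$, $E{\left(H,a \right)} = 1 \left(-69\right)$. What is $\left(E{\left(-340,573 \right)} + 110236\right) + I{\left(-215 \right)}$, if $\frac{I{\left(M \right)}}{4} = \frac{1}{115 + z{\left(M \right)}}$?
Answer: $\frac{15423383}{140} \approx 1.1017 \cdot 10^{5}$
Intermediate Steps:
$E{\left(H,a \right)} = -69$
$z{\left(P \right)} = - \frac{P}{3}$
$I{\left(M \right)} = \frac{4}{115 - \frac{M}{3}}$
$\left(E{\left(-340,573 \right)} + 110236\right) + I{\left(-215 \right)} = \left(-69 + 110236\right) - \frac{12}{-345 - 215} = 110167 - \frac{12}{-560} = 110167 - - \frac{3}{140} = 110167 + \frac{3}{140} = \frac{15423383}{140}$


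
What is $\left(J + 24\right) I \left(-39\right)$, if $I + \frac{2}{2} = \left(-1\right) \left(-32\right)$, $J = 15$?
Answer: $-47151$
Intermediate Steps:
$I = 31$ ($I = -1 - -32 = -1 + 32 = 31$)
$\left(J + 24\right) I \left(-39\right) = \left(15 + 24\right) 31 \left(-39\right) = 39 \cdot 31 \left(-39\right) = 1209 \left(-39\right) = -47151$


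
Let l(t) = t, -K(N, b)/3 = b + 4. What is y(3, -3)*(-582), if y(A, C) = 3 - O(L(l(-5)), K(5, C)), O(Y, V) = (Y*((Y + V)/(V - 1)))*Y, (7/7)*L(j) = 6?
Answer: -17460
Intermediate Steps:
K(N, b) = -12 - 3*b (K(N, b) = -3*(b + 4) = -3*(4 + b) = -12 - 3*b)
L(j) = 6
O(Y, V) = Y²*(V + Y)/(-1 + V) (O(Y, V) = (Y*((V + Y)/(-1 + V)))*Y = (Y*(V + Y)/(-1 + V))*Y = Y²*(V + Y)/(-1 + V))
y(A, C) = 3 - 36*(-6 - 3*C)/(-13 - 3*C) (y(A, C) = 3 - 6²*((-12 - 3*C) + 6)/(-1 + (-12 - 3*C)) = 3 - 36*(-6 - 3*C)/(-13 - 3*C))
y(3, -3)*(-582) = (3*(-59 - 33*(-3))/(13 + 3*(-3)))*(-582) = (3*(-59 + 99)/(13 - 9))*(-582) = (3*40/4)*(-582) = (3*(¼)*40)*(-582) = 30*(-582) = -17460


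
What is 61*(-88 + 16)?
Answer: -4392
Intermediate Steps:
61*(-88 + 16) = 61*(-72) = -4392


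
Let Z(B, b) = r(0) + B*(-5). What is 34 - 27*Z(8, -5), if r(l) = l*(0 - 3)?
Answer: 1114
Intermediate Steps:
r(l) = -3*l (r(l) = l*(-3) = -3*l)
Z(B, b) = -5*B (Z(B, b) = -3*0 + B*(-5) = 0 - 5*B = -5*B)
34 - 27*Z(8, -5) = 34 - (-135)*8 = 34 - 27*(-40) = 34 + 1080 = 1114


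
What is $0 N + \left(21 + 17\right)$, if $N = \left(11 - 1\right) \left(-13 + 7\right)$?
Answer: $38$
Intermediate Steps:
$N = -60$ ($N = 10 \left(-6\right) = -60$)
$0 N + \left(21 + 17\right) = 0 \left(-60\right) + \left(21 + 17\right) = 0 + 38 = 38$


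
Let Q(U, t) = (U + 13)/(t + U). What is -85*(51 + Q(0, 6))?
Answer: -27115/6 ≈ -4519.2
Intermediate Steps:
Q(U, t) = (13 + U)/(U + t)
-85*(51 + Q(0, 6)) = -85*(51 + (13 + 0)/(0 + 6)) = -85*(51 + 13/6) = -85*319/6 = -27115/6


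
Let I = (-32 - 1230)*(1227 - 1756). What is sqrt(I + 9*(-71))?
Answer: sqrt(666959) ≈ 816.68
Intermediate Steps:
I = 667598 (I = -1262*(-529) = 667598)
sqrt(I + 9*(-71)) = sqrt(667598 + 9*(-71)) = sqrt(667598 - 639) = sqrt(666959)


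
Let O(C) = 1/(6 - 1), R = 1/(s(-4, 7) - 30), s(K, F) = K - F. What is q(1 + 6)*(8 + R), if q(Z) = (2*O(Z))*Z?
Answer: 4578/205 ≈ 22.332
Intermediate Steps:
R = -1/41 (R = 1/((-4 - 1*7) - 30) = 1/((-4 - 7) - 30) = 1/(-11 - 30) = 1/(-41) = -1/41 ≈ -0.024390)
O(C) = ⅕ (O(C) = 1/5 = ⅕)
q(Z) = 2*Z/5 (q(Z) = (2*(⅕))*Z = 2*Z/5)
q(1 + 6)*(8 + R) = (2*(1 + 6)/5)*(8 - 1/41) = ((⅖)*7)*(327/41) = (14/5)*(327/41) = 4578/205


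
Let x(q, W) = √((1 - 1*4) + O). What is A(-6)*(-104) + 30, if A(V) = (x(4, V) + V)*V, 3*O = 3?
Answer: -3714 + 624*I*√2 ≈ -3714.0 + 882.47*I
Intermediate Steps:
O = 1 (O = (⅓)*3 = 1)
x(q, W) = I*√2 (x(q, W) = √((1 - 1*4) + 1) = √((1 - 4) + 1) = √(-3 + 1) = √(-2) = I*√2)
A(V) = V*(V + I*√2) (A(V) = (I*√2 + V)*V = (V + I*√2)*V = V*(V + I*√2))
A(-6)*(-104) + 30 = -6*(-6 + I*√2)*(-104) + 30 = (36 - 6*I*√2)*(-104) + 30 = (-3744 + 624*I*√2) + 30 = -3714 + 624*I*√2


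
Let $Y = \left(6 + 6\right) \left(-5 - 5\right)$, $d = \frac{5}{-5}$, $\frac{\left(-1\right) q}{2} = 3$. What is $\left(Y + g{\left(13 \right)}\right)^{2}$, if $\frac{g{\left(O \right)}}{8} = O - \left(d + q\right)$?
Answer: $1600$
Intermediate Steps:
$q = -6$ ($q = \left(-2\right) 3 = -6$)
$d = -1$ ($d = 5 \left(- \frac{1}{5}\right) = -1$)
$Y = -120$ ($Y = 12 \left(-10\right) = -120$)
$g{\left(O \right)} = 56 + 8 O$ ($g{\left(O \right)} = 8 \left(O - \left(-1 - 6\right)\right) = 8 \left(O - -7\right) = 8 \left(O + 7\right) = 8 \left(7 + O\right) = 56 + 8 O$)
$\left(Y + g{\left(13 \right)}\right)^{2} = \left(-120 + \left(56 + 8 \cdot 13\right)\right)^{2} = \left(-120 + \left(56 + 104\right)\right)^{2} = \left(-120 + 160\right)^{2} = 40^{2} = 1600$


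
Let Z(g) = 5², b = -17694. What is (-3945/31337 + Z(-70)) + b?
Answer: -553697398/31337 ≈ -17669.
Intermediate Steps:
Z(g) = 25
(-3945/31337 + Z(-70)) + b = (-3945/31337 + 25) - 17694 = 779480/31337 - 17694 = -553697398/31337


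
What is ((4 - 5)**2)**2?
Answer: 1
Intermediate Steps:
((4 - 5)**2)**2 = ((-1)**2)**2 = 1**2 = 1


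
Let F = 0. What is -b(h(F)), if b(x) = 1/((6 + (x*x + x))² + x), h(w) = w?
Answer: -1/36 ≈ -0.027778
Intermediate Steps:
b(x) = 1/(x + (6 + x + x²)²) (b(x) = 1/((6 + (x² + x))² + x) = 1/((6 + (x + x²))² + x) = 1/((6 + x + x²)² + x) = 1/(x + (6 + x + x²)²))
-b(h(F)) = -1/(0 + (6 + 0 + 0²)²) = -1/(0 + (6 + 0 + 0)²) = -1/(0 + 6²) = -1/(0 + 36) = -1/36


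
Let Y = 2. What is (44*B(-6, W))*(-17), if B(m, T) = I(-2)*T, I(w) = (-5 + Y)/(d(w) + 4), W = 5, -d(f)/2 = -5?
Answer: 5610/7 ≈ 801.43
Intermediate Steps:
d(f) = 10 (d(f) = -2*(-5) = 10)
I(w) = -3/14 (I(w) = (-5 + 2)/(10 + 4) = -3/14)
B(m, T) = -3*T/14
(44*B(-6, W))*(-17) = (44*(-3/14*5))*(-17) = (44*(-15/14))*(-17) = -330/7*(-17) = 5610/7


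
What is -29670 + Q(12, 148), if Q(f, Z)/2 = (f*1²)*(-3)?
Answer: -29742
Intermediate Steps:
Q(f, Z) = -6*f (Q(f, Z) = 2*((f*1²)*(-3)) = 2*((f*1)*(-3)) = 2*(f*(-3)) = 2*(-3*f) = -6*f)
-29670 + Q(12, 148) = -29670 - 6*12 = -29670 - 72 = -29742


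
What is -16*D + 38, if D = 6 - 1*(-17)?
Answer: -330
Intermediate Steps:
D = 23 (D = 6 + 17 = 23)
-16*D + 38 = -16*23 + 38 = -368 + 38 = -330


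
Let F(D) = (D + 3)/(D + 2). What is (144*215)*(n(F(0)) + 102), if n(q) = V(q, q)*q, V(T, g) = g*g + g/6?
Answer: 3274020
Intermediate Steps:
V(T, g) = g² + g/6 (V(T, g) = g² + g*(⅙) = g² + g/6)
F(D) = (3 + D)/(2 + D)
n(q) = q²*(⅙ + q) (n(q) = (q*(⅙ + q))*q = q²*(⅙ + q))
(144*215)*(n(F(0)) + 102) = (144*215)*(((3 + 0)/(2 + 0))²*(⅙ + (3 + 0)/(2 + 0)) + 102) = 30960*((3/2)²*(⅙ + 3/2) + 102) = 30960*((9/4)*(5/3) + 102) = 30960*(15/4 + 102) = 30960*(423/4) = 3274020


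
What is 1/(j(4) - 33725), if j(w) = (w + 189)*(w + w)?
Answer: -1/32181 ≈ -3.1074e-5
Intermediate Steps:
j(w) = 2*w*(189 + w) (j(w) = (189 + w)*(2*w) = 2*w*(189 + w))
1/(j(4) - 33725) = 1/(2*4*(189 + 4) - 33725) = 1/(2*4*193 - 33725) = 1/(1544 - 33725) = 1/(-32181) = -1/32181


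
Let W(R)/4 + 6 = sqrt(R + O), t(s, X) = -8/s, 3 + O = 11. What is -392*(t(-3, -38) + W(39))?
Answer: 25088/3 - 1568*sqrt(47) ≈ -2387.0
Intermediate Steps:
O = 8 (O = -3 + 11 = 8)
W(R) = -24 + 4*sqrt(8 + R) (W(R) = -24 + 4*sqrt(R + 8) = -24 + 4*sqrt(8 + R))
-392*(t(-3, -38) + W(39)) = -392*(-8/(-3) + (-24 + 4*sqrt(8 + 39))) = -392*(-8*(-1/3) + (-24 + 4*sqrt(47))) = -392*(8/3 + (-24 + 4*sqrt(47))) = -392*(-64/3 + 4*sqrt(47)) = 25088/3 - 1568*sqrt(47)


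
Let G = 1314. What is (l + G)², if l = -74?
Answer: 1537600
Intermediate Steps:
(l + G)² = (-74 + 1314)² = 1240² = 1537600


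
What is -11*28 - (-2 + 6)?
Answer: -312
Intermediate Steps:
-11*28 - (-2 + 6) = -308 - 1*4 = -308 - 4 = -312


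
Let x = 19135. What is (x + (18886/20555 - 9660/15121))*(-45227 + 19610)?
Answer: -152356533674870727/310812155 ≈ -4.9019e+8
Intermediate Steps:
(x + (18886/20555 - 9660/15121))*(-45227 + 19610) = (19135 + (18886/20555 - 9660/15121))*(-45227 + 19610) = (19135 + (18886*(1/20555) - 9660*1/15121))*(-25617) = (19135 + (18886/20555 - 9660/15121))*(-25617) = (19135 + 87013906/310812155)*(-25617) = (5947477599831/310812155)*(-25617) = -152356533674870727/310812155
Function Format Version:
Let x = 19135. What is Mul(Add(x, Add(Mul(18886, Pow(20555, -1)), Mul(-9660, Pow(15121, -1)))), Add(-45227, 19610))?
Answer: Rational(-152356533674870727, 310812155) ≈ -4.9019e+8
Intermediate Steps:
Mul(Add(x, Add(Mul(18886, Pow(20555, -1)), Mul(-9660, Pow(15121, -1)))), Add(-45227, 19610)) = Mul(Add(19135, Add(Mul(18886, Pow(20555, -1)), Mul(-9660, Pow(15121, -1)))), Add(-45227, 19610)) = Mul(Add(19135, Add(Mul(18886, Rational(1, 20555)), Mul(-9660, Rational(1, 15121)))), -25617) = Mul(Add(19135, Add(Rational(18886, 20555), Rational(-9660, 15121))), -25617) = Mul(Add(19135, Rational(87013906, 310812155)), -25617) = Mul(Rational(5947477599831, 310812155), -25617) = Rational(-152356533674870727, 310812155)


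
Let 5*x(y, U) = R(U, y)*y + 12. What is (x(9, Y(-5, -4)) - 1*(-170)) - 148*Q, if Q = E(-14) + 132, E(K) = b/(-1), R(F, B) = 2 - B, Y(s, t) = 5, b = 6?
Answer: -92441/5 ≈ -18488.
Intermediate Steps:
x(y, U) = 12/5 + y*(2 - y)/5 (x(y, U) = ((2 - y)*y + 12)/5 = (y*(2 - y) + 12)/5 = (12 + y*(2 - y))/5 = 12/5 + y*(2 - y)/5)
E(K) = -6 (E(K) = 6/(-1) = 6*(-1) = -6)
Q = 126 (Q = -6 + 132 = 126)
(x(9, Y(-5, -4)) - 1*(-170)) - 148*Q = ((12/5 - ⅕*9*(-2 + 9)) - 1*(-170)) - 148*126 = ((12/5 - ⅕*9*7) + 170) - 18648 = ((12/5 - 63/5) + 170) - 18648 = (-51/5 + 170) - 18648 = 799/5 - 18648 = -92441/5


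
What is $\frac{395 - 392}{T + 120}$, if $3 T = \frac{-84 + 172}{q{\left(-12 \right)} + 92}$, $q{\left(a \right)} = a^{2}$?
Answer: $\frac{531}{21262} \approx 0.024974$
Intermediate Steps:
$T = \frac{22}{177}$ ($T = \frac{\left(-84 + 172\right) \frac{1}{\left(-12\right)^{2} + 92}}{3} = \frac{88 \frac{1}{144 + 92}}{3} = \frac{88 \cdot \frac{1}{236}}{3} = \frac{1}{3} \cdot \frac{22}{59} = \frac{22}{177} \approx 0.12429$)
$\frac{395 - 392}{T + 120} = \frac{395 - 392}{\frac{22}{177} + 120} = \frac{3}{\frac{21262}{177}} = 3 \cdot \frac{177}{21262} = \frac{531}{21262}$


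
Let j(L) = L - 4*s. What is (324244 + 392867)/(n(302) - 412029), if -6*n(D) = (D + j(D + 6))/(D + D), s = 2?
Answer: -1299405132/746596849 ≈ -1.7404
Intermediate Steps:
j(L) = -8 + L (j(L) = L - 4*2 = L - 8 = -8 + L)
n(D) = -(-2 + 2*D)/(12*D) (n(D) = -(D + (-8 + (D + 6)))/(6*(D + D)) = -(D + (-8 + (6 + D)))/(6*(2*D)) = -(D + (-2 + D))*1/(2*D)/6 = -(-2 + 2*D)*1/(2*D)/6 = -(-2 + 2*D)/(12*D))
(324244 + 392867)/(n(302) - 412029) = (324244 + 392867)/((⅙)*(1 - 1*302)/302 - 412029) = 717111/((⅙)*(1/302)*(1 - 302) - 412029) = 717111/((⅙)*(1/302)*(-301) - 412029) = 717111/(-301/1812 - 412029) = 717111/(-746596849/1812) = 717111*(-1812/746596849) = -1299405132/746596849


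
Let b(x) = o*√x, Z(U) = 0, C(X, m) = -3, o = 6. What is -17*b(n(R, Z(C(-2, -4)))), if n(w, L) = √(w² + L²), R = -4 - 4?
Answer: -204*√2 ≈ -288.50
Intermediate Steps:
R = -8
n(w, L) = √(L² + w²)
b(x) = 6*√x
-17*b(n(R, Z(C(-2, -4)))) = -102*√(√(0² + (-8)²)) = -102*√(√(0 + 64)) = -102*√(√64) = -102*√8 = -102*2*√2 = -204*√2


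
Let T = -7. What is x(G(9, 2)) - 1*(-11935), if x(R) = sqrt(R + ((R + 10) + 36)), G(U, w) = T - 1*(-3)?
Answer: 11935 + sqrt(38) ≈ 11941.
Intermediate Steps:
G(U, w) = -4 (G(U, w) = -7 - 1*(-3) = -7 + 3 = -4)
x(R) = sqrt(46 + 2*R) (x(R) = sqrt(R + ((10 + R) + 36)) = sqrt(R + (46 + R)) = sqrt(46 + 2*R))
x(G(9, 2)) - 1*(-11935) = sqrt(46 + 2*(-4)) - 1*(-11935) = sqrt(46 - 8) + 11935 = sqrt(38) + 11935 = 11935 + sqrt(38)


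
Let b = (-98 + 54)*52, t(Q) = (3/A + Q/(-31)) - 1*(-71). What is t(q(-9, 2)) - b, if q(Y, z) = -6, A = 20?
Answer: 1462793/620 ≈ 2359.3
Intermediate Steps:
t(Q) = 1423/20 - Q/31 (t(Q) = (3/20 + Q/(-31)) - 1*(-71) = (3*(1/20) + Q*(-1/31)) + 71 = (3/20 - Q/31) + 71 = 1423/20 - Q/31)
b = -2288 (b = -44*52 = -2288)
t(q(-9, 2)) - b = (1423/20 - 1/31*(-6)) - 1*(-2288) = (1423/20 + 6/31) + 2288 = 44233/620 + 2288 = 1462793/620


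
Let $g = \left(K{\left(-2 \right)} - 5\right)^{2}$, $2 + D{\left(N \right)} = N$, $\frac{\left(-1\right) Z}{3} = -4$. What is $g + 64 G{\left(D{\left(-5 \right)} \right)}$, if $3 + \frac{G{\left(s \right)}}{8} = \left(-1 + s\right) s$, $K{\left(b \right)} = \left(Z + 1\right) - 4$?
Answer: $27152$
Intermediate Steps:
$Z = 12$ ($Z = \left(-3\right) \left(-4\right) = 12$)
$D{\left(N \right)} = -2 + N$
$K{\left(b \right)} = 9$ ($K{\left(b \right)} = \left(12 + 1\right) - 4 = 13 - 4 = 9$)
$g = 16$ ($g = \left(9 - 5\right)^{2} = 4^{2} = 16$)
$G{\left(s \right)} = -24 + 8 s \left(-1 + s\right)$ ($G{\left(s \right)} = -24 + 8 \left(-1 + s\right) s = -24 + 8 s \left(-1 + s\right)$)
$g + 64 G{\left(D{\left(-5 \right)} \right)} = 16 + 64 \left(-24 - 8 \left(-2 - 5\right) + 8 \left(-2 - 5\right)^{2}\right) = 16 + 64 \left(-24 - -56 + 8 \left(-7\right)^{2}\right) = 16 + 64 \left(-24 + 56 + 8 \cdot 49\right) = 16 + 64 \left(-24 + 56 + 392\right) = 16 + 64 \cdot 424 = 16 + 27136 = 27152$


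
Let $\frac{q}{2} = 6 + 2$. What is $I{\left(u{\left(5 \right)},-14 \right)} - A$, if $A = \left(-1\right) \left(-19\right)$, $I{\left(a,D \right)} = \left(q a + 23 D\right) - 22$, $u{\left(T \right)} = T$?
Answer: $-283$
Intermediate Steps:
$q = 16$ ($q = 2 \left(6 + 2\right) = 2 \cdot 8 = 16$)
$I{\left(a,D \right)} = -22 + 16 a + 23 D$ ($I{\left(a,D \right)} = \left(16 a + 23 D\right) - 22 = -22 + 16 a + 23 D$)
$A = 19$
$I{\left(u{\left(5 \right)},-14 \right)} - A = \left(-22 + 16 \cdot 5 + 23 \left(-14\right)\right) - 19 = \left(-22 + 80 - 322\right) - 19 = -264 - 19 = -283$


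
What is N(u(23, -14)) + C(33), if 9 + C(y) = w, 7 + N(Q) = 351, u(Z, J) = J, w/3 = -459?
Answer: -1042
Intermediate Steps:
w = -1377 (w = 3*(-459) = -1377)
N(Q) = 344 (N(Q) = -7 + 351 = 344)
C(y) = -1386 (C(y) = -9 - 1377 = -1386)
N(u(23, -14)) + C(33) = 344 - 1386 = -1042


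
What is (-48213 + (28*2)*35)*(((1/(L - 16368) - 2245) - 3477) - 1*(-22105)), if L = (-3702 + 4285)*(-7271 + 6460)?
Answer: -370683212649466/489181 ≈ -7.5776e+8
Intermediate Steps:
L = -472813 (L = 583*(-811) = -472813)
(-48213 + (28*2)*35)*(((1/(L - 16368) - 2245) - 3477) - 1*(-22105)) = (-48213 + (28*2)*35)*(((1/(-472813 - 16368) - 2245) - 3477) - 1*(-22105)) = (-48213 + 56*35)*(((1/(-489181) - 2245) - 3477) + 22105) = (-48213 + 1960)*(((-1/489181 - 2245) - 3477) + 22105) = -46253*((-1098211346/489181 - 3477) + 22105) = -46253*(-2799093683/489181 + 22105) = -46253*8014252322/489181 = -370683212649466/489181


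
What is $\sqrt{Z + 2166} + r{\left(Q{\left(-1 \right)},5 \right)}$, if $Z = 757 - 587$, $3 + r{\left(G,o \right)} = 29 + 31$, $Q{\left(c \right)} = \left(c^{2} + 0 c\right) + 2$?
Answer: $57 + 4 \sqrt{146} \approx 105.33$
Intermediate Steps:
$Q{\left(c \right)} = 2 + c^{2}$ ($Q{\left(c \right)} = \left(c^{2} + 0\right) + 2 = c^{2} + 2 = 2 + c^{2}$)
$r{\left(G,o \right)} = 57$ ($r{\left(G,o \right)} = -3 + \left(29 + 31\right) = -3 + 60 = 57$)
$Z = 170$
$\sqrt{Z + 2166} + r{\left(Q{\left(-1 \right)},5 \right)} = \sqrt{170 + 2166} + 57 = \sqrt{2336} + 57 = 4 \sqrt{146} + 57 = 57 + 4 \sqrt{146}$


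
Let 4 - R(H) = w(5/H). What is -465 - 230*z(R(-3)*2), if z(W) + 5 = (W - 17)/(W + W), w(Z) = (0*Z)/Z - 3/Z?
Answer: 22315/22 ≈ 1014.3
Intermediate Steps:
w(Z) = -3/Z (w(Z) = 0/Z - 3/Z = 0 - 3/Z = -3/Z)
R(H) = 4 + 3*H/5 (R(H) = 4 - (-3)/(5/H) = 4 - (-3)*H/5 = 4 + 3*H/5)
z(W) = -5 + (-17 + W)/(2*W) (z(W) = -5 + (W - 17)/(W + W) = -5 + (-17 + W)/((2*W)) = -5 + (-17 + W)*(1/(2*W)) = -5 + (-17 + W)/(2*W))
-465 - 230*z(R(-3)*2) = -465 - 115*(-17 - 9*(4 + (⅗)*(-3))*2)/((4 + (⅗)*(-3))*2) = -465 - 115*(-17 - 9*(4 - 9/5)*2)/((4 - 9/5)*2) = -465 - 115*(-17 - 99*2/5)/((11/5)*2) = -465 - 115*(-17 - 9*22/5)/22/5 = -465 - 115*5*(-17 - 198/5)/22 = -465 - 115*5*(-283)/(22*5) = -465 - 230*(-283/44) = -465 + 32545/22 = 22315/22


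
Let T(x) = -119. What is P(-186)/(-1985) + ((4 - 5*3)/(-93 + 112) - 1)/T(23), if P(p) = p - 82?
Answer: 665498/4488085 ≈ 0.14828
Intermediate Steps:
P(p) = -82 + p
P(-186)/(-1985) + ((4 - 5*3)/(-93 + 112) - 1)/T(23) = (-82 - 186)/(-1985) + ((4 - 5*3)/(-93 + 112) - 1)/(-119) = -268*(-1/1985) + ((4 - 15)/19 - 1)*(-1/119) = 268/1985 + ((1/19)*(-11) - 1)*(-1/119) = 268/1985 + (-11/19 - 1)*(-1/119) = 268/1985 - 30/19*(-1/119) = 268/1985 + 30/2261 = 665498/4488085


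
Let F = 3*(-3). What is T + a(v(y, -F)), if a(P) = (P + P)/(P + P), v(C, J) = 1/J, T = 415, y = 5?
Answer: 416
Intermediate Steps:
F = -9
a(P) = 1 (a(P) = (2*P)/((2*P)) = (2*P)*(1/(2*P)) = 1)
T + a(v(y, -F)) = 415 + 1 = 416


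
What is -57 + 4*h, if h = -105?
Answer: -477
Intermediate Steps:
-57 + 4*h = -57 + 4*(-105) = -57 - 420 = -477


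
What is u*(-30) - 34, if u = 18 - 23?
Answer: 116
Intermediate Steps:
u = -5
u*(-30) - 34 = -5*(-30) - 34 = 150 - 34 = 116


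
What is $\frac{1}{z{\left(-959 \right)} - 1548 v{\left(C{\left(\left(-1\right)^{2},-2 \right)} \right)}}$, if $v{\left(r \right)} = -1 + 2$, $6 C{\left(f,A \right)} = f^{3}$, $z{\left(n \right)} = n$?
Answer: $- \frac{1}{2507} \approx -0.00039888$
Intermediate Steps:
$C{\left(f,A \right)} = \frac{f^{3}}{6}$
$v{\left(r \right)} = 1$
$\frac{1}{z{\left(-959 \right)} - 1548 v{\left(C{\left(\left(-1\right)^{2},-2 \right)} \right)}} = \frac{1}{-959 - 1548} = \frac{1}{-2507} = - \frac{1}{2507}$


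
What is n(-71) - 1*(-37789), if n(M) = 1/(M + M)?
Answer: 5366037/142 ≈ 37789.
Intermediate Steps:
n(M) = 1/(2*M)
n(-71) - 1*(-37789) = (½)/(-71) - 1*(-37789) = (½)*(-1/71) + 37789 = -1/142 + 37789 = 5366037/142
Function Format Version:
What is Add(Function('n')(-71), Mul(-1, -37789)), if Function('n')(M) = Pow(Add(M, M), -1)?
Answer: Rational(5366037, 142) ≈ 37789.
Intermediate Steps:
Function('n')(M) = Mul(Rational(1, 2), Pow(M, -1)) (Function('n')(M) = Pow(Mul(2, M), -1) = Mul(Rational(1, 2), Pow(M, -1)))
Add(Function('n')(-71), Mul(-1, -37789)) = Add(Mul(Rational(1, 2), Pow(-71, -1)), Mul(-1, -37789)) = Add(Mul(Rational(1, 2), Rational(-1, 71)), 37789) = Add(Rational(-1, 142), 37789) = Rational(5366037, 142)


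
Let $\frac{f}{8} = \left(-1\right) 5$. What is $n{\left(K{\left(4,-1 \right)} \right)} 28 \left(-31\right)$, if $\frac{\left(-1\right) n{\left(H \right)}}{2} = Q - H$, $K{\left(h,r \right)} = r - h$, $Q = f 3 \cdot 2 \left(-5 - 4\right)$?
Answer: $3758440$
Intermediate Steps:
$f = -40$ ($f = 8 \left(\left(-1\right) 5\right) = 8 \left(-5\right) = -40$)
$Q = 2160$ ($Q = - 40 \cdot 3 \cdot 2 \left(-5 - 4\right) = - 40 \cdot 6 \left(-9\right) = \left(-40\right) \left(-54\right) = 2160$)
$n{\left(H \right)} = -4320 + 2 H$ ($n{\left(H \right)} = - 2 \left(2160 - H\right) = -4320 + 2 H$)
$n{\left(K{\left(4,-1 \right)} \right)} 28 \left(-31\right) = \left(-4320 + 2 \left(-1 - 4\right)\right) 28 \left(-31\right) = \left(-4320 + 2 \left(-5\right)\right) 28 \left(-31\right) = \left(-4320 - 10\right) 28 \left(-31\right) = \left(-4330\right) 28 \left(-31\right) = \left(-121240\right) \left(-31\right) = 3758440$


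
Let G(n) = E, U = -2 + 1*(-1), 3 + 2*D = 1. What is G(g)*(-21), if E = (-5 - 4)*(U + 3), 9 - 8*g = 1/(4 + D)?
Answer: 0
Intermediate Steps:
D = -1 (D = -3/2 + (1/2)*1 = -3/2 + 1/2 = -1)
g = 13/12 (g = 9/8 - 1/(8*(4 - 1)) = 9/8 - 1/8/3 = 9/8 - 1/8*1/3 = 9/8 - 1/24 = 13/12 ≈ 1.0833)
U = -3 (U = -2 - 1 = -3)
E = 0 (E = (-5 - 4)*(-3 + 3) = -9*0 = 0)
G(n) = 0
G(g)*(-21) = 0*(-21) = 0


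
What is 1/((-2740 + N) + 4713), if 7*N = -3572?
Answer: 7/10239 ≈ 0.00068366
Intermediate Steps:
N = -3572/7 (N = (1/7)*(-3572) = -3572/7 ≈ -510.29)
1/((-2740 + N) + 4713) = 1/((-2740 - 3572/7) + 4713) = 1/(-22752/7 + 4713) = 1/(10239/7) = 7/10239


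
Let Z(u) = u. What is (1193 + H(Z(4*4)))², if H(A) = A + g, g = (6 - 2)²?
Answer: 1500625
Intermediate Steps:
g = 16 (g = 4² = 16)
H(A) = 16 + A (H(A) = A + 16 = 16 + A)
(1193 + H(Z(4*4)))² = (1193 + (16 + 4*4))² = (1193 + (16 + 16))² = (1193 + 32)² = 1225² = 1500625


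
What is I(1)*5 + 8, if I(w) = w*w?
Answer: 13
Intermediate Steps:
I(w) = w**2
I(1)*5 + 8 = 1**2*5 + 8 = 1*5 + 8 = 5 + 8 = 13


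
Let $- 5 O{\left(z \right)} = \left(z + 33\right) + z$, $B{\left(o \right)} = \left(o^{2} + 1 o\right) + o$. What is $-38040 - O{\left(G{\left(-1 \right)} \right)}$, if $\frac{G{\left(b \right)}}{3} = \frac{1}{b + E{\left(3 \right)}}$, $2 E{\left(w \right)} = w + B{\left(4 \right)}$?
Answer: $- \frac{4754163}{125} \approx -38033.0$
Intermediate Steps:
$B{\left(o \right)} = o^{2} + 2 o$ ($B{\left(o \right)} = \left(o^{2} + o\right) + o = \left(o + o^{2}\right) + o = o^{2} + 2 o$)
$E{\left(w \right)} = 12 + \frac{w}{2}$ ($E{\left(w \right)} = \frac{w + 4 \left(2 + 4\right)}{2} = \frac{w + 4 \cdot 6}{2} = \frac{w + 24}{2} = \frac{24 + w}{2} = 12 + \frac{w}{2}$)
$G{\left(b \right)} = \frac{3}{\frac{27}{2} + b}$ ($G{\left(b \right)} = \frac{3}{b + \left(12 + \frac{1}{2} \cdot 3\right)} = \frac{3}{b + \left(12 + \frac{3}{2}\right)} = \frac{3}{b + \frac{27}{2}} = \frac{3}{\frac{27}{2} + b}$)
$O{\left(z \right)} = - \frac{33}{5} - \frac{2 z}{5}$ ($O{\left(z \right)} = - \frac{\left(z + 33\right) + z}{5} = - \frac{\left(33 + z\right) + z}{5} = - \frac{33 + 2 z}{5} = - \frac{33}{5} - \frac{2 z}{5}$)
$-38040 - O{\left(G{\left(-1 \right)} \right)} = -38040 - \left(- \frac{33}{5} - \frac{2 \frac{6}{27 + 2 \left(-1\right)}}{5}\right) = -38040 - \left(- \frac{33}{5} - \frac{2 \frac{6}{27 - 2}}{5}\right) = -38040 - \left(- \frac{33}{5} - \frac{2 \cdot \frac{6}{25}}{5}\right) = -38040 - \left(- \frac{33}{5} - \frac{2 \cdot 6 \cdot \frac{1}{25}}{5}\right) = -38040 - \left(- \frac{33}{5} - \frac{12}{125}\right) = -38040 - - \frac{837}{125} = -38040 + \frac{837}{125} = - \frac{4754163}{125}$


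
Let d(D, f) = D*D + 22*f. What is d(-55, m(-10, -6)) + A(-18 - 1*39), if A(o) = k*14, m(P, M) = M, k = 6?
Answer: 2977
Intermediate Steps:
d(D, f) = D² + 22*f
A(o) = 84 (A(o) = 6*14 = 84)
d(-55, m(-10, -6)) + A(-18 - 1*39) = ((-55)² + 22*(-6)) + 84 = (3025 - 132) + 84 = 2893 + 84 = 2977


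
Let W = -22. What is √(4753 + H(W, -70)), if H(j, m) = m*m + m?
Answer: 37*√7 ≈ 97.893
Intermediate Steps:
H(j, m) = m + m² (H(j, m) = m² + m = m + m²)
√(4753 + H(W, -70)) = √(4753 - 70*(1 - 70)) = √(4753 - 70*(-69)) = √(4753 + 4830) = √9583 = 37*√7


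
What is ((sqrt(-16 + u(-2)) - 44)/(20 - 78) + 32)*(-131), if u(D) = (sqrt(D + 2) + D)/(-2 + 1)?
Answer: -124450/29 + 131*I*sqrt(14)/58 ≈ -4291.4 + 8.451*I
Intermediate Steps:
u(D) = -D - sqrt(2 + D) (u(D) = (sqrt(2 + D) + D)/(-1) = (D + sqrt(2 + D))*(-1) = -D - sqrt(2 + D))
((sqrt(-16 + u(-2)) - 44)/(20 - 78) + 32)*(-131) = ((sqrt(-16 + (-1*(-2) - sqrt(2 - 2))) - 44)/(20 - 78) + 32)*(-131) = ((sqrt(-16 + (2 - sqrt(0))) - 44)/(-58) + 32)*(-131) = ((sqrt(-16 + (2 - 1*0)) - 44)*(-1/58) + 32)*(-131) = ((sqrt(-16 + (2 + 0)) - 44)*(-1/58) + 32)*(-131) = ((sqrt(-16 + 2) - 44)*(-1/58) + 32)*(-131) = ((sqrt(-14) - 44)*(-1/58) + 32)*(-131) = ((I*sqrt(14) - 44)*(-1/58) + 32)*(-131) = ((-44 + I*sqrt(14))*(-1/58) + 32)*(-131) = ((22/29 - I*sqrt(14)/58) + 32)*(-131) = (950/29 - I*sqrt(14)/58)*(-131) = -124450/29 + 131*I*sqrt(14)/58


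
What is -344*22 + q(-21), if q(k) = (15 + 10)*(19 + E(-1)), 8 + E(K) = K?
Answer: -7318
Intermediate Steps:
E(K) = -8 + K
q(k) = 250 (q(k) = (15 + 10)*(19 + (-8 - 1)) = 25*(19 - 9) = 25*10 = 250)
-344*22 + q(-21) = -344*22 + 250 = -172*44 + 250 = -7568 + 250 = -7318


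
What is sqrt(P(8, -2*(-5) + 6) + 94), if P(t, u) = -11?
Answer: sqrt(83) ≈ 9.1104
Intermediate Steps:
sqrt(P(8, -2*(-5) + 6) + 94) = sqrt(-11 + 94) = sqrt(83)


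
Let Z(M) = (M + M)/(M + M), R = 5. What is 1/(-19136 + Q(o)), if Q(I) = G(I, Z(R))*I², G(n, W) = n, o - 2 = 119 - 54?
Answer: 1/281627 ≈ 3.5508e-6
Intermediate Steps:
Z(M) = 1 (Z(M) = (2*M)/((2*M)) = (2*M)*(1/(2*M)) = 1)
o = 67 (o = 2 + (119 - 54) = 2 + 65 = 67)
Q(I) = I³ (Q(I) = I*I² = I³)
1/(-19136 + Q(o)) = 1/(-19136 + 67³) = 1/(-19136 + 300763) = 1/281627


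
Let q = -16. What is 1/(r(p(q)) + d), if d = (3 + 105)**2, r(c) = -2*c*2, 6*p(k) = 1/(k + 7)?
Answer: 27/314930 ≈ 8.5733e-5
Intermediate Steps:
p(k) = 1/(6*(7 + k)) (p(k) = 1/(6*(k + 7)) = 1/(6*(7 + k)))
r(c) = -4*c
d = 11664 (d = 108**2 = 11664)
1/(r(p(q)) + d) = 1/(-2/(3*(7 - 16)) + 11664) = 1/(-2/(3*(-9)) + 11664) = 1/(-2*(-1)/(3*9) + 11664) = 1/(-4*(-1/54) + 11664) = 1/(2/27 + 11664) = 1/(314930/27) = 27/314930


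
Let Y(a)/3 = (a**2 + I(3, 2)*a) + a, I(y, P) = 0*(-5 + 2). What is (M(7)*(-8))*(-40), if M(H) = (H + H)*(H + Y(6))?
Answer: 595840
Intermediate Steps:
I(y, P) = 0 (I(y, P) = 0*(-3) = 0)
Y(a) = 3*a + 3*a**2 (Y(a) = 3*((a**2 + 0*a) + a) = 3*((a**2 + 0) + a) = 3*(a**2 + a) = 3*(a + a**2) = 3*a + 3*a**2)
M(H) = 2*H*(126 + H) (M(H) = (H + H)*(H + 3*6*(1 + 6)) = (2*H)*(H + 3*6*7) = (2*H)*(H + 126) = (2*H)*(126 + H) = 2*H*(126 + H))
(M(7)*(-8))*(-40) = ((2*7*(126 + 7))*(-8))*(-40) = ((2*7*133)*(-8))*(-40) = (1862*(-8))*(-40) = -14896*(-40) = 595840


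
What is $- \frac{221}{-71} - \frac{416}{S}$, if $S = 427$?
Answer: $\frac{64831}{30317} \approx 2.1384$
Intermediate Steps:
$- \frac{221}{-71} - \frac{416}{S} = - \frac{221}{-71} - \frac{416}{427} = \left(-221\right) \left(- \frac{1}{71}\right) - \frac{416}{427} = \frac{221}{71} - \frac{416}{427} = \frac{64831}{30317}$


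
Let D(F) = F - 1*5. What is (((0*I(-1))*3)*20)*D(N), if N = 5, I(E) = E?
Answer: 0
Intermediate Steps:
D(F) = -5 + F (D(F) = F - 5 = -5 + F)
(((0*I(-1))*3)*20)*D(N) = (((0*(-1))*3)*20)*(-5 + 5) = ((0*3)*20)*0 = (0*20)*0 = 0*0 = 0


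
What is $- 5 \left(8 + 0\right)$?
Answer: $-40$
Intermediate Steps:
$- 5 \left(8 + 0\right) = \left(-5\right) 8 = -40$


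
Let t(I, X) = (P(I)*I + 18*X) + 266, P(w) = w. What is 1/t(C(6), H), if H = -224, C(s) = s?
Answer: -1/3730 ≈ -0.00026810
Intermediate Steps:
t(I, X) = 266 + I² + 18*X (t(I, X) = (I*I + 18*X) + 266 = (I² + 18*X) + 266 = 266 + I² + 18*X)
1/t(C(6), H) = 1/(266 + 6² + 18*(-224)) = 1/(266 + 36 - 4032) = 1/(-3730) = -1/3730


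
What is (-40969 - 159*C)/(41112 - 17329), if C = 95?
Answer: -56074/23783 ≈ -2.3577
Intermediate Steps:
(-40969 - 159*C)/(41112 - 17329) = (-40969 - 159*95)/(41112 - 17329) = (-40969 - 15105)/23783 = -56074*1/23783 = -56074/23783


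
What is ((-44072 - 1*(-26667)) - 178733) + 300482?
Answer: 104344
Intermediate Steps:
((-44072 - 1*(-26667)) - 178733) + 300482 = ((-44072 + 26667) - 178733) + 300482 = (-17405 - 178733) + 300482 = -196138 + 300482 = 104344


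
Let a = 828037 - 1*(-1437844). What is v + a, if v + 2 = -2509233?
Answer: -243354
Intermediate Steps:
v = -2509235 (v = -2 - 2509233 = -2509235)
a = 2265881 (a = 828037 + 1437844 = 2265881)
v + a = -2509235 + 2265881 = -243354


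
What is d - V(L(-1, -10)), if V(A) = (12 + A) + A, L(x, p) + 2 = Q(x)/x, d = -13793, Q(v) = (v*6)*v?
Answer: -13789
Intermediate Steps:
Q(v) = 6*v² (Q(v) = (6*v)*v = 6*v²)
L(x, p) = -2 + 6*x (L(x, p) = -2 + (6*x²)/x = -2 + 6*x)
V(A) = 12 + 2*A
d - V(L(-1, -10)) = -13793 - (12 + 2*(-2 + 6*(-1))) = -13793 - (12 + 2*(-2 - 6)) = -13793 - (12 + 2*(-8)) = -13793 - (12 - 16) = -13793 - 1*(-4) = -13793 + 4 = -13789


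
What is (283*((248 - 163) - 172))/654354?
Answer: -8207/218118 ≈ -0.037626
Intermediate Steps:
(283*((248 - 163) - 172))/654354 = (283*(85 - 172))*(1/654354) = (283*(-87))*(1/654354) = -24621*1/654354 = -8207/218118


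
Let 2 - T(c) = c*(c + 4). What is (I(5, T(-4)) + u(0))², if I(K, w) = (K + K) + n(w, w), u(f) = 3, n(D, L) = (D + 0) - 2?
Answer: 169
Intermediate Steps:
T(c) = 2 - c*(4 + c) (T(c) = 2 - c*(c + 4) = 2 - c*(4 + c))
n(D, L) = -2 + D (n(D, L) = D - 2 = -2 + D)
I(K, w) = -2 + w + 2*K (I(K, w) = (K + K) + (-2 + w) = 2*K + (-2 + w) = -2 + w + 2*K)
(I(5, T(-4)) + u(0))² = ((-2 + (2 - 1*(-4)² - 4*(-4)) + 2*5) + 3)² = ((-2 + (2 - 1*16 + 16) + 10) + 3)² = ((-2 + (2 - 16 + 16) + 10) + 3)² = ((-2 + 2 + 10) + 3)² = (10 + 3)² = 13² = 169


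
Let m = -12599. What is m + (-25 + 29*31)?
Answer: -11725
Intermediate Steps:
m + (-25 + 29*31) = -12599 + (-25 + 29*31) = -12599 + (-25 + 899) = -12599 + 874 = -11725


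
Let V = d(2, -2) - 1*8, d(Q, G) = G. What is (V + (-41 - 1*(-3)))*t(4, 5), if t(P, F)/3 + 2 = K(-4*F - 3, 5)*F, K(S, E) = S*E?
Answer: 83088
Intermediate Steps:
K(S, E) = E*S
t(P, F) = -6 + 3*F*(-15 - 20*F) (t(P, F) = -6 + 3*((5*(-4*F - 3))*F) = -6 + 3*((5*(-3 - 4*F))*F) = -6 + 3*((-15 - 20*F)*F) = -6 + 3*(F*(-15 - 20*F)) = -6 + 3*F*(-15 - 20*F))
V = -10 (V = -2 - 1*8 = -2 - 8 = -10)
(V + (-41 - 1*(-3)))*t(4, 5) = (-10 + (-41 - 1*(-3)))*(-6 - 60*5**2 - 45*5) = (-10 + (-41 + 3))*(-6 - 60*25 - 225) = (-10 - 38)*(-6 - 1500 - 225) = -48*(-1731) = 83088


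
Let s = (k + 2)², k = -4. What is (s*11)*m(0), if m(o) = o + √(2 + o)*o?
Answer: 0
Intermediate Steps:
m(o) = o + o*√(2 + o)
s = 4 (s = (-4 + 2)² = (-2)² = 4)
(s*11)*m(0) = (4*11)*(0*(1 + √(2 + 0))) = 44*(0*(1 + √2)) = 44*0 = 0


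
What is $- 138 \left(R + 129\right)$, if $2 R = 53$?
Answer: $-21459$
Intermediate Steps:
$R = \frac{53}{2}$ ($R = \frac{1}{2} \cdot 53 = \frac{53}{2} \approx 26.5$)
$- 138 \left(R + 129\right) = - 138 \left(\frac{53}{2} + 129\right) = \left(-138\right) \frac{311}{2} = -21459$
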